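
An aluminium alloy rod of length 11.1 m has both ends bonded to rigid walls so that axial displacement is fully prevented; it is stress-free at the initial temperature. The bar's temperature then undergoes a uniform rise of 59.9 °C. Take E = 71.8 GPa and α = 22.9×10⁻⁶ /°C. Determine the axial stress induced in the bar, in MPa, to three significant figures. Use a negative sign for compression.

-98.5 MPa

Free thermal expansion αLΔT = 22.9e-6 · 11100 · 59.9 = 15.23 mm.
The walls impose strain ε = −(15.23)/11100 = -1.3717e-03; σ = Eε = 71800 · -1.3717e-03 = -98.49 MPa.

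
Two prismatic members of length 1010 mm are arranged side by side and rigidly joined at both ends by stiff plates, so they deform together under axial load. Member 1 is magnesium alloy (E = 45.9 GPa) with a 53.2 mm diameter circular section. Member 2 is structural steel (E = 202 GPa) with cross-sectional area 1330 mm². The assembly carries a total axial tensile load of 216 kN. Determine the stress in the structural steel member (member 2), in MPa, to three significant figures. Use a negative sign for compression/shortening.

A_1 = 2223 mm².
Equal strain + equilibrium ⇒ each member carries load in proportion to AE: A₁E₁ = 102000000 N, A₂E₂ = 268700000 N, ΣAE = 370700000 N.
σ₂ = P·E₂/ΣAE = 216000·202000/370700000 = 117.7 MPa.

118 MPa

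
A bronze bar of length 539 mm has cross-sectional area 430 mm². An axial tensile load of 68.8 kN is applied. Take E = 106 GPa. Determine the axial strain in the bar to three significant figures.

0.00151

σ = N/A = 160 MPa; ε = σ/E = 160/106000 = 1.509e-03.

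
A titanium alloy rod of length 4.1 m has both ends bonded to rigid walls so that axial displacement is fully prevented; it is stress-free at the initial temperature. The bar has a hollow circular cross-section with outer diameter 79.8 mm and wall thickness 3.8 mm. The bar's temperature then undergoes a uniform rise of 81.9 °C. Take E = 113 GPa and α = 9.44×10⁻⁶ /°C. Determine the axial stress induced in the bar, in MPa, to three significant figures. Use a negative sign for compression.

-87.4 MPa

Free thermal expansion αLΔT = 9.44e-6 · 4100 · 81.9 = 3.17 mm.
The walls impose strain ε = −(3.17)/4100 = -7.7314e-04; σ = Eε = 113000 · -7.7314e-04 = -87.36 MPa.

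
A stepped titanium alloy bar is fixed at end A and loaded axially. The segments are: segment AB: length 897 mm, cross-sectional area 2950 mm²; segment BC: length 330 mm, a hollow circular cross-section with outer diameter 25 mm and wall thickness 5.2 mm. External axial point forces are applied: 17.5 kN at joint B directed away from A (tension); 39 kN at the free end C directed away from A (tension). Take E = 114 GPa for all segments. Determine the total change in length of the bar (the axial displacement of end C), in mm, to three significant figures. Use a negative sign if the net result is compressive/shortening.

0.500 mm

Internal axial forces (sectioning from the free end, tension +): N_BC = 39 kN, N_AB = 56.5 kN.
A_BC = 323.5 mm².
δ_AB = 56500·897/(2950·114000) = 0.1507 mm
δ_BC = 39000·330/(323.5·114000) = 0.349 mm
δ = Σδ_i = 0.4997 mm.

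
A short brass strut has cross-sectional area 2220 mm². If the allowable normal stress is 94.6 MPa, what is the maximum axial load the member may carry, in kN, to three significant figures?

P_max = σ_allow · A = 94.6 · 2220 = 210000 N = 210 kN.

210 kN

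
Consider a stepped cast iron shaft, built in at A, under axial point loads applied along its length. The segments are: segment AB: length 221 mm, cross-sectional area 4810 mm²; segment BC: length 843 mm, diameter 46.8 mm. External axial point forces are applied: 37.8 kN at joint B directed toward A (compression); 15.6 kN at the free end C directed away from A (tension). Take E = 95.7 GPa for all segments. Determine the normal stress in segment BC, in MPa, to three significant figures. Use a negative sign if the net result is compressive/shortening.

Internal axial forces (sectioning from the free end, tension +): N_BC = 15.6 kN, N_AB = -22.2 kN.
A_BC = 1720 mm².
σ_BC = N_BC/A_BC = 15600/1720 = 9.069 MPa.

9.07 MPa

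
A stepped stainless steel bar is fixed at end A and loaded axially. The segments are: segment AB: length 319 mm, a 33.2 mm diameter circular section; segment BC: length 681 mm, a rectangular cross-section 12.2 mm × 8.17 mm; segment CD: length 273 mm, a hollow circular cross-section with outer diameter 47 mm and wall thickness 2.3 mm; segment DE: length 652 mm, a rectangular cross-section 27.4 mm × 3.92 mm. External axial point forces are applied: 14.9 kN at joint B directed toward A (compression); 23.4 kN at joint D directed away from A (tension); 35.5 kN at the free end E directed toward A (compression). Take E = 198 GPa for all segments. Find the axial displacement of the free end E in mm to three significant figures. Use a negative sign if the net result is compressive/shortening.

-1.61 mm

Internal axial forces (sectioning from the free end, tension +): N_DE = -35.5 kN, N_CD = -12.1 kN, N_BC = -12.1 kN, N_AB = -27 kN.
A_AB = 865.7 mm².
A_BC = 99.67 mm².
A_CD = 323 mm².
A_DE = 107.4 mm².
δ_AB = -27000·319/(865.7·198000) = -0.05025 mm
δ_BC = -12100·681/(99.67·198000) = -0.4175 mm
δ_CD = -12100·273/(323·198000) = -0.05165 mm
δ_DE = -35500·652/(107.4·198000) = -1.088 mm
δ = Σδ_i = -1.608 mm.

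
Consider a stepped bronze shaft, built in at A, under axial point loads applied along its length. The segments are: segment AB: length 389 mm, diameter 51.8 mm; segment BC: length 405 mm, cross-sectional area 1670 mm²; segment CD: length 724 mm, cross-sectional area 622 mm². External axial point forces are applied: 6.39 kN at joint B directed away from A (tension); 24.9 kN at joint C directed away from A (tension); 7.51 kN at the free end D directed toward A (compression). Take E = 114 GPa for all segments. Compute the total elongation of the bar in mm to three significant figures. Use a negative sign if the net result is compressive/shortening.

Internal axial forces (sectioning from the free end, tension +): N_CD = -7.51 kN, N_BC = 17.39 kN, N_AB = 23.78 kN.
A_AB = 2107 mm².
δ_AB = 23780·389/(2107·114000) = 0.0385 mm
δ_BC = 17390·405/(1670·114000) = 0.03699 mm
δ_CD = -7510·724/(622·114000) = -0.07668 mm
δ = Σδ_i = -0.001182 mm.

-0.00118 mm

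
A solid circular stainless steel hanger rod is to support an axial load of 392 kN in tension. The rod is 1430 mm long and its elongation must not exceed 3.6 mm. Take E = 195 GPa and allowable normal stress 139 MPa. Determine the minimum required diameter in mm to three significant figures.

Required area A ≥ P/σ_allow = 392000/139 = 2820 mm².
For a solid circular section, d ≥ √(4A/π) = 59.92 mm.
Elongation limit: A ≥ PL/(Eδ_allow) = 392000·1430/(195000·3.6) = 798.5 mm² ⇒ d ≥ 31.89 mm.
The stress limit governs.

59.9 mm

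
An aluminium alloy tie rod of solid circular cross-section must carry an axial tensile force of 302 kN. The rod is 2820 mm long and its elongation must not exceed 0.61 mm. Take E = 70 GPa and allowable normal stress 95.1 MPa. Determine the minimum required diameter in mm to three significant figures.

159 mm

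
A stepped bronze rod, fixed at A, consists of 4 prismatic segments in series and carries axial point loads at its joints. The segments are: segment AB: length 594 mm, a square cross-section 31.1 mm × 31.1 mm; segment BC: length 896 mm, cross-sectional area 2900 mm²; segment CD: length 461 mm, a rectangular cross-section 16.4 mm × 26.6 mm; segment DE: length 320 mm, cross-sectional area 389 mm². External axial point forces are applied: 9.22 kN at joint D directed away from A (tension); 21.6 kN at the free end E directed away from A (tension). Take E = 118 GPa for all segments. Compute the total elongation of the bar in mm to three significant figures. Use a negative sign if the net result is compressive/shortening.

Internal axial forces (sectioning from the free end, tension +): N_DE = 21.6 kN, N_CD = 30.82 kN, N_BC = 30.82 kN, N_AB = 30.82 kN.
A_AB = 967.2 mm².
A_CD = 436.2 mm².
δ_AB = 30820·594/(967.2·118000) = 0.1604 mm
δ_BC = 30820·896/(2900·118000) = 0.0807 mm
δ_CD = 30820·461/(436.2·118000) = 0.276 mm
δ_DE = 21600·320/(389·118000) = 0.1506 mm
δ = Σδ_i = 0.6677 mm.

0.668 mm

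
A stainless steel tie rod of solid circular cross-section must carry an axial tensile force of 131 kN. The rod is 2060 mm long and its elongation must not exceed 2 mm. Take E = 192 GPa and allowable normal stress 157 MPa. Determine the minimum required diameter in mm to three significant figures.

32.6 mm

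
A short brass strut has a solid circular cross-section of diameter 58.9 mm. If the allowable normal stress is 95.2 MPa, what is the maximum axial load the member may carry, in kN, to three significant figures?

259 kN

A = 2725 mm².
P_max = σ_allow · A = 95.2 · 2725 = 259400 N = 259.4 kN.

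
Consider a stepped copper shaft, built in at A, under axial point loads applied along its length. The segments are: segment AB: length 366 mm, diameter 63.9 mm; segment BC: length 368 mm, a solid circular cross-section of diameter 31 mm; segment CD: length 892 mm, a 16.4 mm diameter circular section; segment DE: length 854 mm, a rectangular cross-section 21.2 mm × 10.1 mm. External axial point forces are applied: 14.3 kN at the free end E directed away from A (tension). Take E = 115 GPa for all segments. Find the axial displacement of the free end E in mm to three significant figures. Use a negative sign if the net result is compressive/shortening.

1.10 mm

Internal axial forces (sectioning from the free end, tension +): N_DE = 14.3 kN, N_CD = 14.3 kN, N_BC = 14.3 kN, N_AB = 14.3 kN.
A_AB = 3207 mm².
A_BC = 754.8 mm².
A_CD = 211.2 mm².
A_DE = 214.1 mm².
δ_AB = 14300·366/(3207·115000) = 0.01419 mm
δ_BC = 14300·368/(754.8·115000) = 0.06063 mm
δ_CD = 14300·892/(211.2·115000) = 0.5251 mm
δ_DE = 14300·854/(214.1·115000) = 0.496 mm
δ = Σδ_i = 1.096 mm.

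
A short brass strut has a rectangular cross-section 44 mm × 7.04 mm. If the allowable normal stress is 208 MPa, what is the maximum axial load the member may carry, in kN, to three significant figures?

A = 309.8 mm².
P_max = σ_allow · A = 208 · 309.8 = 64430 N = 64.43 kN.

64.4 kN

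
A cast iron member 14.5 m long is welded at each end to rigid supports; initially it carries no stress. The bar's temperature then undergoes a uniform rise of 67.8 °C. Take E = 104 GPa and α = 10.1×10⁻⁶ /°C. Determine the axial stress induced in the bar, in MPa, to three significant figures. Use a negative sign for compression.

Free thermal expansion αLΔT = 10.1e-6 · 14500 · 67.8 = 9.929 mm.
The walls impose strain ε = −(9.929)/14500 = -6.8478e-04; σ = Eε = 104000 · -6.8478e-04 = -71.22 MPa.

-71.2 MPa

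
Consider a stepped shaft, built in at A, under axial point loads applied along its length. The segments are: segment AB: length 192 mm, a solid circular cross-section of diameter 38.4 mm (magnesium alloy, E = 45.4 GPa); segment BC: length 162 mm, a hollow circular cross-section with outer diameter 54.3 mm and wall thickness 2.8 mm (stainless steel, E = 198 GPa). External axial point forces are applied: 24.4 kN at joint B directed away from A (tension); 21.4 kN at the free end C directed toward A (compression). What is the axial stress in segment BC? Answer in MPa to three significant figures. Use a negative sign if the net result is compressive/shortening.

Internal axial forces (sectioning from the free end, tension +): N_BC = -21.4 kN, N_AB = 3 kN.
A_BC = 453 mm².
σ_BC = N_BC/A_BC = -21400/453 = -47.24 MPa.

-47.2 MPa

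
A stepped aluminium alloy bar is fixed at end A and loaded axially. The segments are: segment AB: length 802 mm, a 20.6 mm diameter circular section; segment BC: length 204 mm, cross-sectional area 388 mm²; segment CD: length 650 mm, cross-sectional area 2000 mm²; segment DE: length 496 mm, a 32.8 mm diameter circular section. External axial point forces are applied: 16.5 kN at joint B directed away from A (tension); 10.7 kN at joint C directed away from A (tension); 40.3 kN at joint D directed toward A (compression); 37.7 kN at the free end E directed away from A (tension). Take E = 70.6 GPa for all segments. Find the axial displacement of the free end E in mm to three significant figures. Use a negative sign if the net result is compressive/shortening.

Internal axial forces (sectioning from the free end, tension +): N_DE = 37.7 kN, N_CD = -2.6 kN, N_BC = 8.1 kN, N_AB = 24.6 kN.
A_AB = 333.3 mm².
A_DE = 845 mm².
δ_AB = 24600·802/(333.3·70600) = 0.8385 mm
δ_BC = 8100·204/(388·70600) = 0.06032 mm
δ_CD = -2600·650/(2000·70600) = -0.01197 mm
δ_DE = 37700·496/(845·70600) = 0.3135 mm
δ = Σδ_i = 1.2 mm.

1.20 mm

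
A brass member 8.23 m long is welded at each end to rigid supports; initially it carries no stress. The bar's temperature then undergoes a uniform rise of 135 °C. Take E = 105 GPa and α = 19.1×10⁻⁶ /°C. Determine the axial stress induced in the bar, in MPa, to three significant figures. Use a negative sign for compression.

Free thermal expansion αLΔT = 19.1e-6 · 8230 · 135 = 21.22 mm.
The walls impose strain ε = −(21.22)/8230 = -2.5785e-03; σ = Eε = 105000 · -2.5785e-03 = -270.7 MPa.

-271 MPa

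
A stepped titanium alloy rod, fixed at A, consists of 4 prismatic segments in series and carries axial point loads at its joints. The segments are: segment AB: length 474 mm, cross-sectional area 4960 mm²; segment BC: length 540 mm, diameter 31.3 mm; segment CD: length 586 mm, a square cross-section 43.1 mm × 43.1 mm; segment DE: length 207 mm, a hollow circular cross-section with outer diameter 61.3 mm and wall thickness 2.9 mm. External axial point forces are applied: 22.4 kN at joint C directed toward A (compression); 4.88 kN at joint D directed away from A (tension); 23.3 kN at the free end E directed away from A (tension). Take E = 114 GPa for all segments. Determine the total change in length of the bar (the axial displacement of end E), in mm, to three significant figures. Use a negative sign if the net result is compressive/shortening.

Internal axial forces (sectioning from the free end, tension +): N_DE = 23.3 kN, N_CD = 28.18 kN, N_BC = 5.78 kN, N_AB = 5.78 kN.
A_BC = 769.4 mm².
A_CD = 1858 mm².
A_DE = 532.1 mm².
δ_AB = 5780·474/(4960·114000) = 0.004845 mm
δ_BC = 5780·540/(769.4·114000) = 0.03558 mm
δ_CD = 28180·586/(1858·114000) = 0.07798 mm
δ_DE = 23300·207/(532.1·114000) = 0.07952 mm
δ = Σδ_i = 0.1979 mm.

0.198 mm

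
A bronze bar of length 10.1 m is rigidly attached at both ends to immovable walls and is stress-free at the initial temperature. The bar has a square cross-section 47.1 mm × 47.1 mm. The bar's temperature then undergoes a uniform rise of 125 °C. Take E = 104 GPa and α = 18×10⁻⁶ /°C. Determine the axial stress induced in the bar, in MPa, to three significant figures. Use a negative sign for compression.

Free thermal expansion αLΔT = 18e-6 · 10100 · 125 = 22.73 mm.
The walls impose strain ε = −(22.73)/10100 = -2.2500e-03; σ = Eε = 104000 · -2.2500e-03 = -234 MPa.

-234 MPa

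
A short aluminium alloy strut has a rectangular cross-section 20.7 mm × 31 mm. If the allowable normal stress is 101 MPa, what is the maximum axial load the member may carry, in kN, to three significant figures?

64.8 kN

A = 641.7 mm².
P_max = σ_allow · A = 101 · 641.7 = 64810 N = 64.81 kN.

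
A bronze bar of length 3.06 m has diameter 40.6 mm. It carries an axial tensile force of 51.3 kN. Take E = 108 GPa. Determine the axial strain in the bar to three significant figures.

3.67e-04

A = 1295 mm².
σ = N/A = 39.63 MPa; ε = σ/E = 39.63/108000 = 3.669e-04.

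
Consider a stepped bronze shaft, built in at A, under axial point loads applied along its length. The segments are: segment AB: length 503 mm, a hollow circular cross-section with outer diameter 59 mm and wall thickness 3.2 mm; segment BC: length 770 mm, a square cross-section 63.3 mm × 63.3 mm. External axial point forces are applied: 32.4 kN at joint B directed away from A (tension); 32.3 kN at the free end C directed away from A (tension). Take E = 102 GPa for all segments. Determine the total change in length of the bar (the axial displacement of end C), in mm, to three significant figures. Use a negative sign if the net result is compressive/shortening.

0.630 mm

Internal axial forces (sectioning from the free end, tension +): N_BC = 32.3 kN, N_AB = 64.7 kN.
A_AB = 561 mm².
A_BC = 4007 mm².
δ_AB = 64700·503/(561·102000) = 0.5688 mm
δ_BC = 32300·770/(4007·102000) = 0.06085 mm
δ = Σδ_i = 0.6296 mm.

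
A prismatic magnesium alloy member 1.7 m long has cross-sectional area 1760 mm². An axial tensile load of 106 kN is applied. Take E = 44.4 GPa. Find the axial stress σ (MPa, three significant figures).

σ = N/A = 106000/1760 = 60.23 MPa.

60.2 MPa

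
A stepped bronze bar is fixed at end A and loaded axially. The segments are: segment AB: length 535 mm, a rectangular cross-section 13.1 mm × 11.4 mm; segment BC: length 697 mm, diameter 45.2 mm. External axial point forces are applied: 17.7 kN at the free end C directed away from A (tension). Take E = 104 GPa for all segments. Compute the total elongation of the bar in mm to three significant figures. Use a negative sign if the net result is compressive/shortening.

0.684 mm

Internal axial forces (sectioning from the free end, tension +): N_BC = 17.7 kN, N_AB = 17.7 kN.
A_AB = 149.3 mm².
A_BC = 1605 mm².
δ_AB = 17700·535/(149.3·104000) = 0.6097 mm
δ_BC = 17700·697/(1605·104000) = 0.07393 mm
δ = Σδ_i = 0.6836 mm.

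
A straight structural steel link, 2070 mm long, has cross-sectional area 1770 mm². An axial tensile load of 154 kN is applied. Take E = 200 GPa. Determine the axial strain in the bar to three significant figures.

σ = N/A = 87.01 MPa; ε = σ/E = 87.01/200000 = 4.350e-04.

4.35e-04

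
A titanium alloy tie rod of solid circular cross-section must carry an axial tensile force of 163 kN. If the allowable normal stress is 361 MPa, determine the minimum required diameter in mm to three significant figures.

24.0 mm

Required area A ≥ P/σ_allow = 163000/361 = 451.5 mm².
For a solid circular section, d ≥ √(4A/π) = 23.98 mm.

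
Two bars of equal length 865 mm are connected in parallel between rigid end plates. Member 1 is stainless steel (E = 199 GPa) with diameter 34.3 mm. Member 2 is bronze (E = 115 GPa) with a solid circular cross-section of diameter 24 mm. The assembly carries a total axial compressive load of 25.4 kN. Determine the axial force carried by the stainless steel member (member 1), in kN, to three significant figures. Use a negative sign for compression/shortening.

A_1 = 924 mm².
A_2 = 452.4 mm².
Equal strain + equilibrium ⇒ each member carries load in proportion to AE: A₁E₁ = 183900000 N, A₂E₂ = 52020000 N, ΣAE = 235900000 N.
F₁ = P·A₁E₁/ΣAE = -25400·183900000/235900000 = -19800 N.

-19.8 kN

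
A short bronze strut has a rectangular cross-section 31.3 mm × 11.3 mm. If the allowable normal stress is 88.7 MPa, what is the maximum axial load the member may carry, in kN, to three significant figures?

31.4 kN

A = 353.7 mm².
P_max = σ_allow · A = 88.7 · 353.7 = 31370 N = 31.37 kN.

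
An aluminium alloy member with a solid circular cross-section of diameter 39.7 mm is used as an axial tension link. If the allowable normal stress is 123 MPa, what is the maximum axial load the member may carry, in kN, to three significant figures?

A = 1238 mm².
P_max = σ_allow · A = 123 · 1238 = 152300 N = 152.3 kN.

152 kN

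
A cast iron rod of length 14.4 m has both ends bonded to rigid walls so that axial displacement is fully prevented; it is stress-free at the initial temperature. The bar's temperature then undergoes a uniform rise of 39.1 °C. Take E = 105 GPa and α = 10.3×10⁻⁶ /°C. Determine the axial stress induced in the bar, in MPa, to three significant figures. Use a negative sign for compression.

Free thermal expansion αLΔT = 10.3e-6 · 14400 · 39.1 = 5.799 mm.
The walls impose strain ε = −(5.799)/14400 = -4.0273e-04; σ = Eε = 105000 · -4.0273e-04 = -42.29 MPa.

-42.3 MPa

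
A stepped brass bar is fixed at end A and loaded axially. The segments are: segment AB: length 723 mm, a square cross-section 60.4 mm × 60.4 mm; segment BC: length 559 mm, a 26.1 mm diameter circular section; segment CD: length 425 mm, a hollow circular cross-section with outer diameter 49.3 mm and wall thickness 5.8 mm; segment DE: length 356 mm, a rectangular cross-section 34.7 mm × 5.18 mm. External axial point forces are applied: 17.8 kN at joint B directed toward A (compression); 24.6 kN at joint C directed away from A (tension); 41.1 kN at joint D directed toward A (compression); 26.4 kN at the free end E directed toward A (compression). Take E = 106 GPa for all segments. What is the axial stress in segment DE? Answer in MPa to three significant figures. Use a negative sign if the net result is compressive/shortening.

Internal axial forces (sectioning from the free end, tension +): N_DE = -26.4 kN, N_CD = -67.5 kN, N_BC = -42.9 kN, N_AB = -60.7 kN.
A_DE = 179.7 mm².
σ_DE = N_DE/A_DE = -26400/179.7 = -146.9 MPa.

-147 MPa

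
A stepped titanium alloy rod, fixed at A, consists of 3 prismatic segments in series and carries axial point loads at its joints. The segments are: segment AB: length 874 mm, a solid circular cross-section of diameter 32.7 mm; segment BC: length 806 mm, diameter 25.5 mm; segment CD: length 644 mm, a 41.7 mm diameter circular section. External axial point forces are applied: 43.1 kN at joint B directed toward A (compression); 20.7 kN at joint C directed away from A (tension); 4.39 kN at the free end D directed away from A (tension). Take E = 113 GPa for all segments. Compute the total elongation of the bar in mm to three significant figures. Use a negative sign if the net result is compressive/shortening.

0.203 mm

Internal axial forces (sectioning from the free end, tension +): N_CD = 4.39 kN, N_BC = 25.09 kN, N_AB = -18.01 kN.
A_AB = 839.8 mm².
A_BC = 510.7 mm².
A_CD = 1366 mm².
δ_AB = -18010·874/(839.8·113000) = -0.1659 mm
δ_BC = 25090·806/(510.7·113000) = 0.3504 mm
δ_CD = 4390·644/(1366·113000) = 0.01832 mm
δ = Σδ_i = 0.2029 mm.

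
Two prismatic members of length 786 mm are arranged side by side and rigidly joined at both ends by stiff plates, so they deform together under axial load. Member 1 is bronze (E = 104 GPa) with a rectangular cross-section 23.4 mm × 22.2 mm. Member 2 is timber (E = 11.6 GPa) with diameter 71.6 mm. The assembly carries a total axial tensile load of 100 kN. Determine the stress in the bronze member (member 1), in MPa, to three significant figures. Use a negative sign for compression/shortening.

A_1 = 519.5 mm².
A_2 = 4026 mm².
Equal strain + equilibrium ⇒ each member carries load in proportion to AE: A₁E₁ = 54030000 N, A₂E₂ = 46710000 N, ΣAE = 100700000 N.
σ₁ = P·E₁/ΣAE = 100000·104000/100700000 = 103.2 MPa.

103 MPa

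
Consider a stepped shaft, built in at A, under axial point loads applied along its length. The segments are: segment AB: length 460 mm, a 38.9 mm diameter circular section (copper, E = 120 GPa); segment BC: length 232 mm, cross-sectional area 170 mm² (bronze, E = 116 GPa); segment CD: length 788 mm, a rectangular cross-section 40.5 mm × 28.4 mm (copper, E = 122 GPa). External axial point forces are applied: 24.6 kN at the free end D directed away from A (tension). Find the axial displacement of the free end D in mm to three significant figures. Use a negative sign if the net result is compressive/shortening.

0.507 mm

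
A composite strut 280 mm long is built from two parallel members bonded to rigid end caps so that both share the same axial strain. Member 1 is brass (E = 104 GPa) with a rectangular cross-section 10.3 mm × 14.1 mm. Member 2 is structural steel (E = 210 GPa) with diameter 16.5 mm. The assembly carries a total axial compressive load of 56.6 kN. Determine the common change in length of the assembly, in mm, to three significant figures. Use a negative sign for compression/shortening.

A_1 = 145.2 mm².
A_2 = 213.8 mm².
Equal strain + equilibrium ⇒ each member carries load in proportion to AE: A₁E₁ = 15100000 N, A₂E₂ = 44900000 N, ΣAE = 60010000 N.
δ = PL/ΣAE = -56600·280/60010000 = -0.2641 mm.

-0.264 mm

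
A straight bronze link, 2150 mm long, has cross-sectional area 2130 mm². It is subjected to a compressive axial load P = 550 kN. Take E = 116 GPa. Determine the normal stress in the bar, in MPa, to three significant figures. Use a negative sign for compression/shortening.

-258 MPa

σ = N/A = -550000/2130 = -258.2 MPa.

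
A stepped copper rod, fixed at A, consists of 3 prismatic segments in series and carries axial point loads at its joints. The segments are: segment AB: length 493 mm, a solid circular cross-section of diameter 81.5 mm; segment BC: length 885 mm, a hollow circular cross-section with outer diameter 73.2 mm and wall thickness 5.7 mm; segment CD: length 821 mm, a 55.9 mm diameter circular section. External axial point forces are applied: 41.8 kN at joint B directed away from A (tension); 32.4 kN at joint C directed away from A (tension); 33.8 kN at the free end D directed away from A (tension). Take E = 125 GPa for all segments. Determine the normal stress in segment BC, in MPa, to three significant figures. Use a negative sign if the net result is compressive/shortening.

54.8 MPa

Internal axial forces (sectioning from the free end, tension +): N_CD = 33.8 kN, N_BC = 66.2 kN, N_AB = 108 kN.
A_BC = 1209 mm².
σ_BC = N_BC/A_BC = 66200/1209 = 54.77 MPa.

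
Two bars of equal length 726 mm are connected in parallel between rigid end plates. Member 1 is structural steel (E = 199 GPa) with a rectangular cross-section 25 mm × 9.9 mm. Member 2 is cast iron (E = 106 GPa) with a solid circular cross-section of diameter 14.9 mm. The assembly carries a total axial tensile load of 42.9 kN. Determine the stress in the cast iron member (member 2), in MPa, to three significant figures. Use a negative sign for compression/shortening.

A_1 = 247.5 mm².
A_2 = 174.4 mm².
Equal strain + equilibrium ⇒ each member carries load in proportion to AE: A₁E₁ = 49250000 N, A₂E₂ = 18480000 N, ΣAE = 67740000 N.
σ₂ = P·E₂/ΣAE = 42900·106000/67740000 = 67.13 MPa.

67.1 MPa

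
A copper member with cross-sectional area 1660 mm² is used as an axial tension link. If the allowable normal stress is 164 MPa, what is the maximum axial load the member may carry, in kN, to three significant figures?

P_max = σ_allow · A = 164 · 1660 = 272200 N = 272.2 kN.

272 kN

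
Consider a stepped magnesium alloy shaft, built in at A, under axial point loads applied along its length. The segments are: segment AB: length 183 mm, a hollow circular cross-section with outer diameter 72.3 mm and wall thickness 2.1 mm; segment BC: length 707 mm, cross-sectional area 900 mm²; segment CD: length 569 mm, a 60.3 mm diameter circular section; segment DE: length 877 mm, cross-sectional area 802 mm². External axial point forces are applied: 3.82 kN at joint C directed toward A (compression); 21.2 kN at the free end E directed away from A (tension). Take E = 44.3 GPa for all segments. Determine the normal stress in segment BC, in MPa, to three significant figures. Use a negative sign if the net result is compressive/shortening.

Internal axial forces (sectioning from the free end, tension +): N_DE = 21.2 kN, N_CD = 21.2 kN, N_BC = 17.38 kN, N_AB = 17.38 kN.
σ_BC = N_BC/A_BC = 17380/900 = 19.31 MPa.

19.3 MPa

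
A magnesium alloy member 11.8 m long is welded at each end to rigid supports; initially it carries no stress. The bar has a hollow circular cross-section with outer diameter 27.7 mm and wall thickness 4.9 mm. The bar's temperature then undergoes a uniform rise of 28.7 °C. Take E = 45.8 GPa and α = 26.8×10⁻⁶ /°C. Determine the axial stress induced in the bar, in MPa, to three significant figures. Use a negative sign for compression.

Free thermal expansion αLΔT = 26.8e-6 · 11800 · 28.7 = 9.076 mm.
The walls impose strain ε = −(9.076)/11800 = -7.6916e-04; σ = Eε = 45800 · -7.6916e-04 = -35.23 MPa.

-35.2 MPa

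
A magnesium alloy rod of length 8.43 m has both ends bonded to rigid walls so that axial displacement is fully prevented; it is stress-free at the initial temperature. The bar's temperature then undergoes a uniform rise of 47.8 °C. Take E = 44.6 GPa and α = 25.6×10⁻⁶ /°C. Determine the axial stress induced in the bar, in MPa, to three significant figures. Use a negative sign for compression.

Free thermal expansion αLΔT = 25.6e-6 · 8430 · 47.8 = 10.32 mm.
The walls impose strain ε = −(10.32)/8430 = -1.2237e-03; σ = Eε = 44600 · -1.2237e-03 = -54.58 MPa.

-54.6 MPa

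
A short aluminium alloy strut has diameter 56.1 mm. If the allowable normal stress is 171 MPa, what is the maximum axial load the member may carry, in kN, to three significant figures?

A = 2472 mm².
P_max = σ_allow · A = 171 · 2472 = 422700 N = 422.7 kN.

423 kN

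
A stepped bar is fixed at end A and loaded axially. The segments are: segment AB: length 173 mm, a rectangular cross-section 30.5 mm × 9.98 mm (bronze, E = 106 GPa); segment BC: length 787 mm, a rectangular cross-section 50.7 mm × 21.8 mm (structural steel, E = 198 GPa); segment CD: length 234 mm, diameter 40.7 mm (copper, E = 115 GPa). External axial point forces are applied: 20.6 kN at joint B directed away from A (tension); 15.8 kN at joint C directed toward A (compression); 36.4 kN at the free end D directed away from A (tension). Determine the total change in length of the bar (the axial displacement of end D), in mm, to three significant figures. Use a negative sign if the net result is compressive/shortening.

0.352 mm

Internal axial forces (sectioning from the free end, tension +): N_CD = 36.4 kN, N_BC = 20.6 kN, N_AB = 41.2 kN.
A_AB = 304.4 mm².
A_BC = 1105 mm².
A_CD = 1301 mm².
δ_AB = 41200·173/(304.4·106000) = 0.2209 mm
δ_BC = 20600·787/(1105·198000) = 0.07408 mm
δ_CD = 36400·234/(1301·115000) = 0.05693 mm
δ = Σδ_i = 0.3519 mm.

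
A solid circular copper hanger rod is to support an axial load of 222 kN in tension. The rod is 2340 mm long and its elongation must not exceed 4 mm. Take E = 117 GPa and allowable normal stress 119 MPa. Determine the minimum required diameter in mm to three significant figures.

48.7 mm

Required area A ≥ P/σ_allow = 222000/119 = 1866 mm².
For a solid circular section, d ≥ √(4A/π) = 48.74 mm.
Elongation limit: A ≥ PL/(Eδ_allow) = 222000·2340/(117000·4) = 1110 mm² ⇒ d ≥ 37.59 mm.
The stress limit governs.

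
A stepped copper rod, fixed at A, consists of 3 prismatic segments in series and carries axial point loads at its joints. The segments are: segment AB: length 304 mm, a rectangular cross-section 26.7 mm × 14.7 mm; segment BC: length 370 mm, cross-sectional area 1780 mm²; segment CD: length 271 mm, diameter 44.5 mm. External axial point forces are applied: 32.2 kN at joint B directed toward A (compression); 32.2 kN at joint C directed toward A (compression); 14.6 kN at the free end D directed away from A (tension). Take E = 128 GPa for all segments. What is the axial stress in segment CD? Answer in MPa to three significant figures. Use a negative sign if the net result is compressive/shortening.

9.39 MPa

Internal axial forces (sectioning from the free end, tension +): N_CD = 14.6 kN, N_BC = -17.6 kN, N_AB = -49.8 kN.
A_CD = 1555 mm².
σ_CD = N_CD/A_CD = 14600/1555 = 9.387 MPa.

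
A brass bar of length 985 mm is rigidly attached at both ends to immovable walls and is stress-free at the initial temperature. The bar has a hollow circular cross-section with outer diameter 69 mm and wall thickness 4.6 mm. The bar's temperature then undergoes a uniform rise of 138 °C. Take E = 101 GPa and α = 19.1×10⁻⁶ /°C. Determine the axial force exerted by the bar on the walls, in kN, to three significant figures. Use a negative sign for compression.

-248 kN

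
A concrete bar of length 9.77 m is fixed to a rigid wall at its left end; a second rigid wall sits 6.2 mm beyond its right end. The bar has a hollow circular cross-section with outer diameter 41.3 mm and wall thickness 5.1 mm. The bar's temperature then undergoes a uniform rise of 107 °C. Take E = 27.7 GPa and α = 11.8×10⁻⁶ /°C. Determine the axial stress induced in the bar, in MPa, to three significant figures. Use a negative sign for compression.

-17.4 MPa

Free thermal expansion αLΔT = 11.8e-6 · 9770 · 107 = 12.34 mm.
The walls engage after the gap closes; constrained expansion = 12.34 − 6.2 = 6.136 mm.
The walls impose strain ε = −(6.136)/9770 = -6.2800e-04; σ = Eε = 27700 · -6.2800e-04 = -17.4 MPa.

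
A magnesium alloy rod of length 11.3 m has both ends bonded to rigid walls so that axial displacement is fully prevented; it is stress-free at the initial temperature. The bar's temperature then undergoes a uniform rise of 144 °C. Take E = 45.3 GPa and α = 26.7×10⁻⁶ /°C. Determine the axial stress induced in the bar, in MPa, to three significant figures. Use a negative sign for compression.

Free thermal expansion αLΔT = 26.7e-6 · 11300 · 144 = 43.45 mm.
The walls impose strain ε = −(43.45)/11300 = -3.8448e-03; σ = Eε = 45300 · -3.8448e-03 = -174.2 MPa.

-174 MPa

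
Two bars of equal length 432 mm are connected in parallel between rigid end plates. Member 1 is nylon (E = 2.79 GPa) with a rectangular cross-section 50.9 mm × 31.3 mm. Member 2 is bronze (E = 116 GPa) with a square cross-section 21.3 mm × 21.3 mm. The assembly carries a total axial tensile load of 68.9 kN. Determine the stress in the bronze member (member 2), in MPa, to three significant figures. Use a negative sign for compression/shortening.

140 MPa

A_1 = 1593 mm².
A_2 = 453.7 mm².
Equal strain + equilibrium ⇒ each member carries load in proportion to AE: A₁E₁ = 4445000 N, A₂E₂ = 52630000 N, ΣAE = 57070000 N.
σ₂ = P·E₂/ΣAE = 68900·116000/57070000 = 140 MPa.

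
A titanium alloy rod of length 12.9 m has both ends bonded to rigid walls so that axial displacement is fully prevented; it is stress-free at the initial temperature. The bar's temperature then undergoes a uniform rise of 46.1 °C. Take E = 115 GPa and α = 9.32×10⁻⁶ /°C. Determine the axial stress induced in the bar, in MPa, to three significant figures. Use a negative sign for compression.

-49.4 MPa

Free thermal expansion αLΔT = 9.32e-6 · 12900 · 46.1 = 5.543 mm.
The walls impose strain ε = −(5.543)/12900 = -4.2965e-04; σ = Eε = 115000 · -4.2965e-04 = -49.41 MPa.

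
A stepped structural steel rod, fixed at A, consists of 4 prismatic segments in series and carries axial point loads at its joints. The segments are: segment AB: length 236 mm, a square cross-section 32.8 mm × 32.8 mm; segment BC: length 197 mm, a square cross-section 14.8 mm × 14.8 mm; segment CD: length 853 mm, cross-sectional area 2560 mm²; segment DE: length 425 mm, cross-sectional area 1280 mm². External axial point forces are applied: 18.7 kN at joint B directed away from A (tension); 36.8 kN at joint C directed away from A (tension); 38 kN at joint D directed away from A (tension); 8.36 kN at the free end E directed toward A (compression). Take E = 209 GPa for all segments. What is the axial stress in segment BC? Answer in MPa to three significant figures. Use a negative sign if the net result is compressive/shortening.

303 MPa

Internal axial forces (sectioning from the free end, tension +): N_DE = -8.36 kN, N_CD = 29.64 kN, N_BC = 66.44 kN, N_AB = 85.14 kN.
A_BC = 219 mm².
σ_BC = N_BC/A_BC = 66440/219 = 303.3 MPa.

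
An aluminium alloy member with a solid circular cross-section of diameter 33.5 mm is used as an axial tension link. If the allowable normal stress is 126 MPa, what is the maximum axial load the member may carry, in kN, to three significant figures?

A = 881.4 mm².
P_max = σ_allow · A = 126 · 881.4 = 111100 N = 111.1 kN.

111 kN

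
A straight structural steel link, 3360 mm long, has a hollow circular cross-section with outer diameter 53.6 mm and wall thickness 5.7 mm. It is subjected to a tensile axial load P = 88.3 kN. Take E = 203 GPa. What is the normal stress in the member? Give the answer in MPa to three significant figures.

A = 857.7 mm².
σ = N/A = 88300/857.7 = 102.9 MPa.

103 MPa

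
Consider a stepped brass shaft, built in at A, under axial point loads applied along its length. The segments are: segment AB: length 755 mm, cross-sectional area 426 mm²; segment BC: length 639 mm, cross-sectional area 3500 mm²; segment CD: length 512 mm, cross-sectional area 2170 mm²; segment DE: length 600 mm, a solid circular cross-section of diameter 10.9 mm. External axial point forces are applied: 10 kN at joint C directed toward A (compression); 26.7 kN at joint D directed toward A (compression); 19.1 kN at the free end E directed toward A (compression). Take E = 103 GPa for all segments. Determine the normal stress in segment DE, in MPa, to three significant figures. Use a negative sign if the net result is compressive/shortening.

-205 MPa

Internal axial forces (sectioning from the free end, tension +): N_DE = -19.1 kN, N_CD = -45.8 kN, N_BC = -55.8 kN, N_AB = -55.8 kN.
A_DE = 93.31 mm².
σ_DE = N_DE/A_DE = -19100/93.31 = -204.7 MPa.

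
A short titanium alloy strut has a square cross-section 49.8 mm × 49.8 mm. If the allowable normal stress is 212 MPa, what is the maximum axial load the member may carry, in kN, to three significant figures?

526 kN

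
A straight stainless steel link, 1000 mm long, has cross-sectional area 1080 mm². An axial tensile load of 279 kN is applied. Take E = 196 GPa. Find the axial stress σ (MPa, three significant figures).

σ = N/A = 279000/1080 = 258.3 MPa.

258 MPa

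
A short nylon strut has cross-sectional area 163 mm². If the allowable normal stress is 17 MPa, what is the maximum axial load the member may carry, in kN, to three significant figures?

2.77 kN

P_max = σ_allow · A = 17 · 163 = 2771 N = 2.771 kN.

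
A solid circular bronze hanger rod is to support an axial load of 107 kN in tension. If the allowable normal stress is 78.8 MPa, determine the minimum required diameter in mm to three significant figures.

41.6 mm

Required area A ≥ P/σ_allow = 107000/78.8 = 1358 mm².
For a solid circular section, d ≥ √(4A/π) = 41.58 mm.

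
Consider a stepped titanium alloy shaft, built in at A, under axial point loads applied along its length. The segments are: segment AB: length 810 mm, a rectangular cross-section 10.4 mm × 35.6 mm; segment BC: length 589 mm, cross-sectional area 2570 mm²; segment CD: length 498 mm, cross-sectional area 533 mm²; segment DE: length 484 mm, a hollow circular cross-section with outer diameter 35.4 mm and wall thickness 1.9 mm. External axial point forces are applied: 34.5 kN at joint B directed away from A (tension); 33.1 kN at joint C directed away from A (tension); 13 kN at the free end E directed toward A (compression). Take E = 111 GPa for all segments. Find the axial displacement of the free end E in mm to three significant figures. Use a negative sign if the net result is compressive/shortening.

Internal axial forces (sectioning from the free end, tension +): N_DE = -13 kN, N_CD = -13 kN, N_BC = 20.1 kN, N_AB = 54.6 kN.
A_AB = 370.2 mm².
A_DE = 200 mm².
δ_AB = 54600·810/(370.2·111000) = 1.076 mm
δ_BC = 20100·589/(2570·111000) = 0.0415 mm
δ_CD = -13000·498/(533·111000) = -0.1094 mm
δ_DE = -13000·484/(200·111000) = -0.2835 mm
δ = Σδ_i = 0.7247 mm.

0.725 mm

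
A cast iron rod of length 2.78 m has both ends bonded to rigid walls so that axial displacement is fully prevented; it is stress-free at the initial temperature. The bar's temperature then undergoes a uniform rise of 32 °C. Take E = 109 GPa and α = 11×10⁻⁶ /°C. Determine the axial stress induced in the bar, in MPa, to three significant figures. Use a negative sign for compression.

-38.4 MPa

Free thermal expansion αLΔT = 11e-6 · 2780 · 32 = 0.9786 mm.
The walls impose strain ε = −(0.9786)/2780 = -3.5200e-04; σ = Eε = 109000 · -3.5200e-04 = -38.37 MPa.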